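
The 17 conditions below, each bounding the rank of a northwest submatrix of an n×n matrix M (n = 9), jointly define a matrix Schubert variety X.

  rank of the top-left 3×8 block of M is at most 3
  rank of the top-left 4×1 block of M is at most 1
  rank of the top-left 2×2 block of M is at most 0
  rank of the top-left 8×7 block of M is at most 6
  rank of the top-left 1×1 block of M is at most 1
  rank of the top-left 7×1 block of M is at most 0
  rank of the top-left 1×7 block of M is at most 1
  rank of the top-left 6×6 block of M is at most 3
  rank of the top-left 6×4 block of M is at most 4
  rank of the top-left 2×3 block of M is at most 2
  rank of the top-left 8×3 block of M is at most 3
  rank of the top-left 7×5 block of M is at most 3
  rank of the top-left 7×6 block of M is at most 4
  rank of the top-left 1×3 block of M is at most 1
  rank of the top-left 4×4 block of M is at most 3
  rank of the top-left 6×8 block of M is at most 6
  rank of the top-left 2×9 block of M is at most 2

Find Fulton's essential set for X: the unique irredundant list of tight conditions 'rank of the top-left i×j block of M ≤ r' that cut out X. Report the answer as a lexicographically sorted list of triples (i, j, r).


Computing R[i][j] = min implied NW-rank bound (n=9, 17 conditions):

  R[1]: 0  0  1  1  1  1  1  1  1
  R[2]: 0  0  1  2  2  2  2  2  2
  R[3]: 0  1  2  3  3  3  3  3  3
  R[4]: 0  1  2  3  3  3  4  4  4
  R[5]: 0  1  2  3  3  3  4  5  5
  R[6]: 0  1  2  3  3  3  4  5  6
  R[7]: 0  1  2  3  3  4  5  6  7
  R[8]: 1  2  3  4  4  5  6  7  8
  R[9]: 1  2  3  4  5  6  7  8  9

reading off 1-entries of Δ²R: w = (3, 4, 2, 7, 8, 9, 6, 1, 5).

Rothe diagram D(w) (16 cells), 4 SE-corners (essential conditions):

[(2, 2, 0), (6, 6, 3), (7, 1, 0), (7, 5, 3)]


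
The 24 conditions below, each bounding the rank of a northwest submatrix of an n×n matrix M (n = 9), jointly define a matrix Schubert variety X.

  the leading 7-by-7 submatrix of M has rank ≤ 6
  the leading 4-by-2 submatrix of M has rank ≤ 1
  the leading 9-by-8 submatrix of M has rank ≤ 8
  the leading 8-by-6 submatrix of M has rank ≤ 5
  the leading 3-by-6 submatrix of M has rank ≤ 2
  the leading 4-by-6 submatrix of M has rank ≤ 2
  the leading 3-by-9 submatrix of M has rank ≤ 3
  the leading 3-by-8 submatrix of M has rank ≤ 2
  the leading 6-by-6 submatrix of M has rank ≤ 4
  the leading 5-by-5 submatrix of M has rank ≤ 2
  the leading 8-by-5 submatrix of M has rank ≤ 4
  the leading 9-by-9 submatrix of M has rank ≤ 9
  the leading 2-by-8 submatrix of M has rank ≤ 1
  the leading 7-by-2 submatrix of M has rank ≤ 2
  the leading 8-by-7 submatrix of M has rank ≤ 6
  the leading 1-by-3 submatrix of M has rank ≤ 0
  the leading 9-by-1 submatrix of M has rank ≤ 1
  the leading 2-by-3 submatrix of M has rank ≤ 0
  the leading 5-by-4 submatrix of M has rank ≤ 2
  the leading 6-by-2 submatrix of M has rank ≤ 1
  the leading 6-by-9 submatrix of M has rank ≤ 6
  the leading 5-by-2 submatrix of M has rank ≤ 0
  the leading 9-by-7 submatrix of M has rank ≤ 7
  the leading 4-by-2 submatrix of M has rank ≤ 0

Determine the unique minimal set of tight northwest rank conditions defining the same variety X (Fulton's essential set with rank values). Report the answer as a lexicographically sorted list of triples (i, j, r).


Computing R[i][j] = min implied NW-rank bound (n=9, 24 conditions):

  i=1: 0 | 0 | 0 | 1 | 1 | 1 | 1 | 1 | 1
  i=2: 0 | 0 | 0 | 1 | 1 | 1 | 1 | 1 | 2
  i=3: 0 | 0 | 1 | 2 | 2 | 2 | 2 | 2 | 3
  i=4: 0 | 0 | 1 | 2 | 2 | 2 | 3 | 3 | 4
  i=5: 0 | 0 | 1 | 2 | 2 | 3 | 4 | 4 | 5
  i=6: 1 | 1 | 2 | 3 | 3 | 4 | 5 | 5 | 6
  i=7: 1 | 2 | 3 | 4 | 4 | 5 | 6 | 6 | 7
  i=8: 1 | 2 | 3 | 4 | 4 | 5 | 6 | 7 | 8
  i=9: 1 | 2 | 3 | 4 | 5 | 6 | 7 | 8 | 9

so w = (4, 9, 3, 7, 6, 1, 2, 8, 5).

D(w) has 20 cells with 6 SE-corners; essential set:

[(2, 3, 0), (2, 8, 1), (4, 6, 2), (5, 2, 0), (5, 5, 2), (8, 5, 4)]


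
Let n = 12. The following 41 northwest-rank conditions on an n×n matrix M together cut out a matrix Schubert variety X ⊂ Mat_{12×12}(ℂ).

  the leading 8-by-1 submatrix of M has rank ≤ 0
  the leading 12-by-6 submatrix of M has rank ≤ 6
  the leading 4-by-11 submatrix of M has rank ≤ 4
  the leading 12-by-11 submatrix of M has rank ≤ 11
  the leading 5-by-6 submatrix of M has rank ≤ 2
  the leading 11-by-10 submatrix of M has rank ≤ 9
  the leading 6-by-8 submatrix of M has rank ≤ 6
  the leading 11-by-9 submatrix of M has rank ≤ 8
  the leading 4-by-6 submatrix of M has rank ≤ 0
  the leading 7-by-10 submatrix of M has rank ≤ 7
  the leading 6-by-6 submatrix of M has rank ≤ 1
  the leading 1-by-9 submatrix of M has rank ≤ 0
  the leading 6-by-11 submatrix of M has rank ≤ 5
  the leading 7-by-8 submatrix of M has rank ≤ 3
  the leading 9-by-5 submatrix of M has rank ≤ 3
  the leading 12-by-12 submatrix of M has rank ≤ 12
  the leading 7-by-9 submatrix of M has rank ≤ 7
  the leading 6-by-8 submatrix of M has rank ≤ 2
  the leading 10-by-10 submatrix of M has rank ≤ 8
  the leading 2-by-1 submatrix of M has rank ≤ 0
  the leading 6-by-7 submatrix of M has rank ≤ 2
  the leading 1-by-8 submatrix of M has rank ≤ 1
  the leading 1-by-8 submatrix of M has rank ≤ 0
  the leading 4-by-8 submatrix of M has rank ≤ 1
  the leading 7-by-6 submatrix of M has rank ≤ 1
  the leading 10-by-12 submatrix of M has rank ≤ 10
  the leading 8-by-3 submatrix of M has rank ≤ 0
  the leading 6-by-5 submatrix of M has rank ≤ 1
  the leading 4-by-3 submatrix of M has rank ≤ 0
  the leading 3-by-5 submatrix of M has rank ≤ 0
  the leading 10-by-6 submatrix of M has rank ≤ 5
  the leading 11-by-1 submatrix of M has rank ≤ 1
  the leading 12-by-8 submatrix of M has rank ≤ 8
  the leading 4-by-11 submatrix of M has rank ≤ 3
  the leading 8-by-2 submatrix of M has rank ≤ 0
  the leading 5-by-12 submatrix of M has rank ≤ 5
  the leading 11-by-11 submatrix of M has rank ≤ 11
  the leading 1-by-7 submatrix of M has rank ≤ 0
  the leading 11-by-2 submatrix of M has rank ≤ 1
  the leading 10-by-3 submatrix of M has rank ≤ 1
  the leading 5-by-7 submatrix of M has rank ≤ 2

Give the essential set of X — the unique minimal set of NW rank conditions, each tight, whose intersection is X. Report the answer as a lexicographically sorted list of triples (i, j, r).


Recovering R(i,j) via the rank-extension bound from the 41 conditions:

  R[1]: 0 0 0 0 0 0 0 0 0 1 1 1
  R[2]: 0 0 0 0 0 0 1 1 1 2 2 2
  R[3]: 0 0 0 0 0 0 1 1 2 3 3 3
  R[4]: 0 0 0 0 0 0 1 1 2 3 3 4
  R[5]: 0 0 0 1 1 1 2 2 3 4 4 5
  R[6]: 0 0 0 1 1 1 2 2 3 4 5 6
  R[7]: 0 0 0 1 1 1 2 3 4 5 6 7
  R[8]: 0 0 0 1 2 2 3 4 5 6 7 8
  R[9]: 1 1 1 2 3 3 4 5 6 7 8 9
  R[10]: 1 1 1 2 3 4 5 6 7 8 9 10
  R[11]: 1 1 2 3 4 5 6 7 8 9 10 11
  R[12]: 1 2 3 4 5 6 7 8 9 10 11 12

the unique w with this rank table is (10, 7, 9, 12, 4, 11, 8, 5, 1, 6, 3, 2).

9 SE-corners of the 50-cell Rothe diagram give Ess(w):

[(1, 9, 0), (4, 6, 0), (4, 8, 1), (4, 11, 3), (6, 8, 2), (7, 6, 1), (8, 3, 0), (10, 3, 1), (11, 2, 1)]


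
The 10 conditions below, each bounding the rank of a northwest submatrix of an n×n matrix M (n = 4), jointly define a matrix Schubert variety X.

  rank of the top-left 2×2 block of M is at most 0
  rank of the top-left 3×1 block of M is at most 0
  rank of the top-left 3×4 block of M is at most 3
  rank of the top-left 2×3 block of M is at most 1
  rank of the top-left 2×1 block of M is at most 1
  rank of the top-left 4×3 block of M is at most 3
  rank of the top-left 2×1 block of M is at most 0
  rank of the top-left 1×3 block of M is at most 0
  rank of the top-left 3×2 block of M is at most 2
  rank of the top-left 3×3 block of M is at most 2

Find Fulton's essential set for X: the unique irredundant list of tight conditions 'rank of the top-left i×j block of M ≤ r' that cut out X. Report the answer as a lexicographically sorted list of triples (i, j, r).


Propagating the 10 rank bounds to every northwest block:

  i=1: 0, 0, 0, 1
  i=2: 0, 0, 1, 2
  i=3: 0, 1, 2, 3
  i=4: 1, 2, 3, 4

hence w(1..4) = (4, 3, 2, 1).

ℓ(w)=6; the 3 essential cells (i,j,r):

[(1, 3, 0), (2, 2, 0), (3, 1, 0)]


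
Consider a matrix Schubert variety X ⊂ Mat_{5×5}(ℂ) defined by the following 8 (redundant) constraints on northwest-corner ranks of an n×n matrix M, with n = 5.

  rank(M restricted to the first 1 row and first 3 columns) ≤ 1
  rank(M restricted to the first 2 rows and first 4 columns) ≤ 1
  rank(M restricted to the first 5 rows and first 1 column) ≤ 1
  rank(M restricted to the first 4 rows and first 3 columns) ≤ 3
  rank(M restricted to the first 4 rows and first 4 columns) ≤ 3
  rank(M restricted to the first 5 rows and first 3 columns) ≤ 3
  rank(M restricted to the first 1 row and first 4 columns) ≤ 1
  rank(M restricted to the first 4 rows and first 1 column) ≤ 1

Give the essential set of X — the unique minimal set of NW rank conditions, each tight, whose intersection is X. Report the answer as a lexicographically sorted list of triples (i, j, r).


Rank table r_w(5×5) implied by the 8 constraints:

  R[1]: 1 | 1 | 1 | 1 | 1
  R[2]: 1 | 1 | 1 | 1 | 2
  R[3]: 1 | 2 | 2 | 2 | 3
  R[4]: 1 | 2 | 3 | 3 | 4
  R[5]: 1 | 2 | 3 | 4 | 5

the unique w with this rank table is (1, 5, 2, 3, 4).

|D(w)|=3, |Ess(w)|=1:

[(2, 4, 1)]


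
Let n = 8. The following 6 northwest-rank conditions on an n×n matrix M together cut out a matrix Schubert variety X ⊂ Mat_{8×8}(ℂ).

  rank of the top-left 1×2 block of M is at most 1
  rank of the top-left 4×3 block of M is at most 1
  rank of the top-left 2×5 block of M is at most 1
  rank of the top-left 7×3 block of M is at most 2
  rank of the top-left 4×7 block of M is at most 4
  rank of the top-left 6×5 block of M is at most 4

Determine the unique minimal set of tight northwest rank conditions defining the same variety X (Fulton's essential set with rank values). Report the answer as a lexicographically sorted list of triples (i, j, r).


The tightest implied rank at each (i,j), from the 6 conditions:

  row 1: 1 1 1 1 1 1 1 1
  row 2: 1 1 1 1 1 2 2 2
  row 3: 1 1 1 2 2 3 3 3
  row 4: 1 1 1 2 3 4 4 4
  row 5: 1 2 2 3 4 5 5 5
  row 6: 1 2 2 3 4 5 6 6
  row 7: 1 2 2 3 4 5 6 7
  row 8: 1 2 3 4 5 6 7 8

so w = (1, 6, 4, 5, 2, 7, 8, 3).

Rothe diagram D(w) (10 cells), 3 SE-corners (essential conditions):

[(2, 5, 1), (4, 3, 1), (7, 3, 2)]


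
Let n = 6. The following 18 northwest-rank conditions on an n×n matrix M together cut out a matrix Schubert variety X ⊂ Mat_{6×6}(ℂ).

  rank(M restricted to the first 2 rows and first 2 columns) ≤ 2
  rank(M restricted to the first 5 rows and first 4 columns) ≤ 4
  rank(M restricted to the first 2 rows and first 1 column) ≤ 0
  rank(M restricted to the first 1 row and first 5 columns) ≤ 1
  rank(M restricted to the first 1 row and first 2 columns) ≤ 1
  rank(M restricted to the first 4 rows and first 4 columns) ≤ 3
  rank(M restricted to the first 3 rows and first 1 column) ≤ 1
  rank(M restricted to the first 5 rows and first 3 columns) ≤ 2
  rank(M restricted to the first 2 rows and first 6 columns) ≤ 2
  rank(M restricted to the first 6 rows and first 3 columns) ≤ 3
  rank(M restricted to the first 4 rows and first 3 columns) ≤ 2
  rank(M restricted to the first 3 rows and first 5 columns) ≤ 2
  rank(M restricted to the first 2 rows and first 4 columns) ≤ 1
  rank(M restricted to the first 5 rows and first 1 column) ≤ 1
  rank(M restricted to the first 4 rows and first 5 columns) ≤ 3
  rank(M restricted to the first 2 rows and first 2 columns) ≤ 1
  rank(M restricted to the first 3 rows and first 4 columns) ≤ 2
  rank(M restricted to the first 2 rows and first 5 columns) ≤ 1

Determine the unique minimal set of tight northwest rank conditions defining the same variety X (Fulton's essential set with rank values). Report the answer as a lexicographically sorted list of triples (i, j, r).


Rank table r_w(6×6) implied by the 18 constraints:

  0, 1, 1, 1, 1, 1
  0, 1, 1, 1, 1, 2
  1, 2, 2, 2, 2, 3
  1, 2, 2, 3, 3, 4
  1, 2, 2, 3, 4, 5
  1, 2, 3, 4, 5, 6

so w = (2, 6, 1, 4, 5, 3).

D(w) has 7 cells with 3 SE-corners; essential set:

[(2, 1, 0), (2, 5, 1), (5, 3, 2)]


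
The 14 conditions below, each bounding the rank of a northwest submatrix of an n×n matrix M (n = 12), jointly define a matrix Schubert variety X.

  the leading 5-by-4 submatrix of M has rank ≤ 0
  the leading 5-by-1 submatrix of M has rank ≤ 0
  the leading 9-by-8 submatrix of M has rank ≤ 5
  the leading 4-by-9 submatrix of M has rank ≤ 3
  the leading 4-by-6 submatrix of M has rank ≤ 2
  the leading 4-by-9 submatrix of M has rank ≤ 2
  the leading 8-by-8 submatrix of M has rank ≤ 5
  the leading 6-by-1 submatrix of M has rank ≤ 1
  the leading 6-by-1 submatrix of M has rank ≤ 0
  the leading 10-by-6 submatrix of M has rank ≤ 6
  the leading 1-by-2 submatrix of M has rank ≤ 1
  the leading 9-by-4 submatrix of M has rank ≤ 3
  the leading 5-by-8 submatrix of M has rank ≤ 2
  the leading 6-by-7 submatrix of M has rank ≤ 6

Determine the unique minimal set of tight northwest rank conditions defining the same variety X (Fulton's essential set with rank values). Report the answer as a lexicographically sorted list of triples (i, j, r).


Rank table r_w(12×12) implied by the 14 constraints:

  i=1: 0 | 0 | 0 | 0 | 1 | 1 | 1 | 1 | 1 | 1 | 1 | 1
  i=2: 0 | 0 | 0 | 0 | 1 | 2 | 2 | 2 | 2 | 2 | 2 | 2
  i=3: 0 | 0 | 0 | 0 | 1 | 2 | 2 | 2 | 2 | 3 | 3 | 3
  i=4: 0 | 0 | 0 | 0 | 1 | 2 | 2 | 2 | 2 | 3 | 4 | 4
  i=5: 0 | 0 | 0 | 0 | 1 | 2 | 2 | 2 | 3 | 4 | 5 | 5
  i=6: 0 | 1 | 1 | 1 | 2 | 3 | 3 | 3 | 4 | 5 | 6 | 6
  i=7: 1 | 2 | 2 | 2 | 3 | 4 | 4 | 4 | 5 | 6 | 7 | 7
  i=8: 1 | 2 | 3 | 3 | 4 | 5 | 5 | 5 | 6 | 7 | 8 | 8
  i=9: 1 | 2 | 3 | 3 | 4 | 5 | 5 | 5 | 6 | 7 | 8 | 9
  i=10: 1 | 2 | 3 | 4 | 5 | 6 | 6 | 6 | 7 | 8 | 9 | 10
  i=11: 1 | 2 | 3 | 4 | 5 | 6 | 7 | 7 | 8 | 9 | 10 | 11
  i=12: 1 | 2 | 3 | 4 | 5 | 6 | 7 | 8 | 9 | 10 | 11 | 12

second differences of R give the permutation w = (5, 6, 10, 11, 9, 2, 1, 3, 12, 4, 7, 8).

Rothe diagram D(w) (32 cells), 6 SE-corners (essential conditions):

[(4, 9, 2), (5, 4, 0), (5, 8, 2), (6, 1, 0), (9, 4, 3), (9, 8, 5)]


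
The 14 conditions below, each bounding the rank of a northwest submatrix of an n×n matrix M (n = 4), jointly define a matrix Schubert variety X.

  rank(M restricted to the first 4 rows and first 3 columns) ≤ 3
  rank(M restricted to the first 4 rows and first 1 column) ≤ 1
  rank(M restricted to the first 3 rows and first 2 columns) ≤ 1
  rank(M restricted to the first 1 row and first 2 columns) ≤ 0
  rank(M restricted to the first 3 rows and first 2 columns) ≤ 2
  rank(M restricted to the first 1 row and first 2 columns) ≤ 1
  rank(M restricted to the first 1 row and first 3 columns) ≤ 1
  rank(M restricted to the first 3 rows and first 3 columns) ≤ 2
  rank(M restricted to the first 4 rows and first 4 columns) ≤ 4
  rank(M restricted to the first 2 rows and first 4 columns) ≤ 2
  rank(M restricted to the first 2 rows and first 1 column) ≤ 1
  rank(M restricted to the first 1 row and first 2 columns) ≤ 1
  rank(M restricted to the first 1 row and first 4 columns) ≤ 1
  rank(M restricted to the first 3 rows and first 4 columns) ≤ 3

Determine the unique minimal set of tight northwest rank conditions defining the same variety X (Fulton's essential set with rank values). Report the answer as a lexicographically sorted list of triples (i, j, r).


Recovering R(i,j) via the rank-extension bound from the 14 conditions:

  row 1: 0, 0, 1, 1
  row 2: 1, 1, 2, 2
  row 3: 1, 1, 2, 3
  row 4: 1, 2, 3, 4

second differences of R give the permutation w = (3, 1, 4, 2).

ℓ(w)=3; the 2 essential cells (i,j,r):

[(1, 2, 0), (3, 2, 1)]


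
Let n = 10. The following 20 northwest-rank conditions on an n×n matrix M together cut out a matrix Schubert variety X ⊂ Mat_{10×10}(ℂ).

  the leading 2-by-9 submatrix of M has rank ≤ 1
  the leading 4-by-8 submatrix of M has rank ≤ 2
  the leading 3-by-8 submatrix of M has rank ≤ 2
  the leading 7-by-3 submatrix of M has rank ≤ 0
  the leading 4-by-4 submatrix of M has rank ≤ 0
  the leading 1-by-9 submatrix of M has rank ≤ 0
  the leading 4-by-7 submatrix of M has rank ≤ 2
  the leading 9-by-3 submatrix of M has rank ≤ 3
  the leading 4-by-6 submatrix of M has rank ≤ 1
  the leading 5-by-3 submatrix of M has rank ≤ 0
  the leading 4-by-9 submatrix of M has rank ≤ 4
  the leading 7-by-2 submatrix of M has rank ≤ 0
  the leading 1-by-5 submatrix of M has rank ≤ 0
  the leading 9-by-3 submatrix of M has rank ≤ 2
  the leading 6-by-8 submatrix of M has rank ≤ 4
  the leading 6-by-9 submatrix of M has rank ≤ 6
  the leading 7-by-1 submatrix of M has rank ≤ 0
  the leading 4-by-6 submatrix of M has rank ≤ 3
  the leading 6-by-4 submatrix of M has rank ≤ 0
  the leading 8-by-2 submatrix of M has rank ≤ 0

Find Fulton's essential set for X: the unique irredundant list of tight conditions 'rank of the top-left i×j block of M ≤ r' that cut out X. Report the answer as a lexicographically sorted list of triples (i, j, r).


Reconstructing r_w from the 20 given conditions:

  0 0 0 0 0 0 0 0 0 1
  0 0 0 0 1 1 1 1 1 2
  0 0 0 0 1 1 2 2 2 3
  0 0 0 0 1 1 2 2 3 4
  0 0 0 0 1 2 3 3 4 5
  0 0 0 0 1 2 3 4 5 6
  0 0 0 1 2 3 4 5 6 7
  0 0 1 2 3 4 5 6 7 8
  1 1 2 3 4 5 6 7 8 9
  1 2 3 4 5 6 7 8 9 10

second differences of R give the permutation w = (10, 5, 7, 9, 6, 8, 4, 3, 1, 2).

Fulton essential set (6 of the 37 Rothe cells):

[(1, 9, 0), (4, 6, 1), (4, 8, 2), (6, 4, 0), (7, 3, 0), (8, 2, 0)]


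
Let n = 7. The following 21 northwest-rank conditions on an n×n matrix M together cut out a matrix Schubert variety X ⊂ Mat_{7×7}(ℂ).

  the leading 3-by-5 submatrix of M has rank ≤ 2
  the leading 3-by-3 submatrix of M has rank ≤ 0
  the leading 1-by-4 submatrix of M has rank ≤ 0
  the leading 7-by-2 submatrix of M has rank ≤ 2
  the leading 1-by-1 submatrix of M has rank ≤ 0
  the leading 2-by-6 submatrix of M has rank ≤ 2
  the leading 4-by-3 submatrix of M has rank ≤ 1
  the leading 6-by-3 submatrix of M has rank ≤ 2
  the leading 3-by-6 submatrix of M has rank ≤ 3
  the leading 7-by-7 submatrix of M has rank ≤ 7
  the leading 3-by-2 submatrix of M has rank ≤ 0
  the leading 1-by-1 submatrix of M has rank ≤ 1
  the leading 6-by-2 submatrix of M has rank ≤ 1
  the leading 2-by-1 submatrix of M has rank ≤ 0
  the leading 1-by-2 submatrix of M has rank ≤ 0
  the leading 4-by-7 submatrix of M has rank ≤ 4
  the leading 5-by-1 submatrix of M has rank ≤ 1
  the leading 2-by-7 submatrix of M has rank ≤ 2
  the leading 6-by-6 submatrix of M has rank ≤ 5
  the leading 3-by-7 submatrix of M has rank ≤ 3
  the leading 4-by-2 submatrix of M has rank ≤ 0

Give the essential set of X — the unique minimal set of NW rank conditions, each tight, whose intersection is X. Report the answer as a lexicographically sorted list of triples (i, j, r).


Recovering R(i,j) via the rank-extension bound from the 21 conditions:

  0  0  0  0  1  1  1
  0  0  0  1  2  2  2
  0  0  0  1  2  3  3
  0  0  1  2  3  4  4
  1  1  2  3  4  5  5
  1  1  2  3  4  5  6
  1  2  3  4  5  6  7

so w = (5, 4, 6, 3, 1, 7, 2).

Rothe diagram D(w) (13 cells), 4 SE-corners (essential conditions):

[(1, 4, 0), (3, 3, 0), (4, 2, 0), (6, 2, 1)]


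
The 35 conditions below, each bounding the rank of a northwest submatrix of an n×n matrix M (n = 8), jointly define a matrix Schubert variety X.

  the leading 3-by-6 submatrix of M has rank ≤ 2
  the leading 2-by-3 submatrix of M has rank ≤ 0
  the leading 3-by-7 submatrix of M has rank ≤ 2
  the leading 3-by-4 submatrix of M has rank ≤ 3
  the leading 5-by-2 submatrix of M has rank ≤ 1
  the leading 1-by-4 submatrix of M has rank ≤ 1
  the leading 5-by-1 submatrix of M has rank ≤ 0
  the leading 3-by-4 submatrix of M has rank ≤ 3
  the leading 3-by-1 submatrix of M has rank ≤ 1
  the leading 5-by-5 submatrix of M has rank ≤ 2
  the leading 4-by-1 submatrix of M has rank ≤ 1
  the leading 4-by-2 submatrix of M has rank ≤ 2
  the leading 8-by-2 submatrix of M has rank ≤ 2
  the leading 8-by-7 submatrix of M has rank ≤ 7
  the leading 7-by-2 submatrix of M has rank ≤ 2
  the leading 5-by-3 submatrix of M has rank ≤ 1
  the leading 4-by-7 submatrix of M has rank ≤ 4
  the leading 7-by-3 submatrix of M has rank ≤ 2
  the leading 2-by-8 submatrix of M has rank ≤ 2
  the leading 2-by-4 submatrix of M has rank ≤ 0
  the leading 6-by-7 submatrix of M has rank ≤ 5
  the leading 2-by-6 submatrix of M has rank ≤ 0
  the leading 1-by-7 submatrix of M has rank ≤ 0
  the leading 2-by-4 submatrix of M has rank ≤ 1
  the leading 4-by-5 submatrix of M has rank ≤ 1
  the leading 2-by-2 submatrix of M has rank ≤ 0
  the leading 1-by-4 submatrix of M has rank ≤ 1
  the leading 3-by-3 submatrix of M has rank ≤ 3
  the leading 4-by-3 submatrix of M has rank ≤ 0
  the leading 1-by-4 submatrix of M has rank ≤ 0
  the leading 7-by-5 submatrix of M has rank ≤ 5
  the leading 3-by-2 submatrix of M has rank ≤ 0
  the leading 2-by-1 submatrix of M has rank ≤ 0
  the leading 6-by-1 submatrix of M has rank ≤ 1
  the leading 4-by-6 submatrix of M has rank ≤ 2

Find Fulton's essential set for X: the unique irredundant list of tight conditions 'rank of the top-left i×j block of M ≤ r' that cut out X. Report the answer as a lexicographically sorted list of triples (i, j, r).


Propagating the 35 rank bounds to every northwest block:

  R[1]: 0 0 0 0 0 0 0 1
  R[2]: 0 0 0 0 0 0 1 2
  R[3]: 0 0 0 1 1 1 2 3
  R[4]: 0 0 0 1 1 2 3 4
  R[5]: 0 1 1 2 2 3 4 5
  R[6]: 1 2 2 3 3 4 5 6
  R[7]: 1 2 2 3 4 5 6 7
  R[8]: 1 2 3 4 5 6 7 8

second differences of R give the permutation w = (8, 7, 4, 6, 2, 1, 5, 3).

ℓ(w)=22; the 6 essential cells (i,j,r):

[(1, 7, 0), (2, 6, 0), (4, 3, 0), (4, 5, 1), (5, 1, 0), (7, 3, 2)]


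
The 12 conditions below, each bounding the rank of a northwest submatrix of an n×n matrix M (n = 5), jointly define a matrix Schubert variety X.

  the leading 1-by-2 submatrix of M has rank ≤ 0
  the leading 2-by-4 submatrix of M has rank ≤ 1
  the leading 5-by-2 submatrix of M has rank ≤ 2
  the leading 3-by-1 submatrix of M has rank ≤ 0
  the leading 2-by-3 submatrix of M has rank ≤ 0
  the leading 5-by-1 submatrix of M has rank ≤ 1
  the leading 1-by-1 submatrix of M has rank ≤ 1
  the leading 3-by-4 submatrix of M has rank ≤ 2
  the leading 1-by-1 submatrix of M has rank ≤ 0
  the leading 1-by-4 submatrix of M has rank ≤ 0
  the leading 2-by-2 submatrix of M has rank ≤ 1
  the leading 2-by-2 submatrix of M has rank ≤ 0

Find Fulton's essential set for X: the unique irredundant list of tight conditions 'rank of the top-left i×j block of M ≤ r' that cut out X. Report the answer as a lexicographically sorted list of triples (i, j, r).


Reconstructing r_w from the 12 given conditions:

  row 1: 0 | 0 | 0 | 0 | 1
  row 2: 0 | 0 | 0 | 1 | 2
  row 3: 0 | 1 | 1 | 2 | 3
  row 4: 1 | 2 | 2 | 3 | 4
  row 5: 1 | 2 | 3 | 4 | 5

the unique w with this rank table is (5, 4, 2, 1, 3).

|D(w)|=8, |Ess(w)|=3:

[(1, 4, 0), (2, 3, 0), (3, 1, 0)]


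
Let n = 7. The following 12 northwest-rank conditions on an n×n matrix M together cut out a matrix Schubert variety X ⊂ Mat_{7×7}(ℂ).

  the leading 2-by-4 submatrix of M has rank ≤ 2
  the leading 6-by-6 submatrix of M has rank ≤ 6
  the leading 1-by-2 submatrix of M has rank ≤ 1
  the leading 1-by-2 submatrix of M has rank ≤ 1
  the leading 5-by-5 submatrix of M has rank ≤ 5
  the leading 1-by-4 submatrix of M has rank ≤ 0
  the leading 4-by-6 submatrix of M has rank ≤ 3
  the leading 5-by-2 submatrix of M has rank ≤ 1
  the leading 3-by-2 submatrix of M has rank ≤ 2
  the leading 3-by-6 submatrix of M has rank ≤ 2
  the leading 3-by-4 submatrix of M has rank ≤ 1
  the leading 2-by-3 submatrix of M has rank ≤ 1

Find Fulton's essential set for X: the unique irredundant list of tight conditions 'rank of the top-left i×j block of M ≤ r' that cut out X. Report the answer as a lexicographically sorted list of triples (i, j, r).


Reconstructing r_w from the 12 given conditions:

  i=1: 0 0 0 0 1 1 1
  i=2: 1 1 1 1 2 2 2
  i=3: 1 1 1 1 2 2 3
  i=4: 1 1 2 2 3 3 4
  i=5: 1 1 2 3 4 4 5
  i=6: 1 2 3 4 5 5 6
  i=7: 1 2 3 4 5 6 7

second differences of R give the permutation w = (5, 1, 7, 3, 4, 2, 6).

ℓ(w)=10; the 4 essential cells (i,j,r):

[(1, 4, 0), (3, 4, 1), (3, 6, 2), (5, 2, 1)]


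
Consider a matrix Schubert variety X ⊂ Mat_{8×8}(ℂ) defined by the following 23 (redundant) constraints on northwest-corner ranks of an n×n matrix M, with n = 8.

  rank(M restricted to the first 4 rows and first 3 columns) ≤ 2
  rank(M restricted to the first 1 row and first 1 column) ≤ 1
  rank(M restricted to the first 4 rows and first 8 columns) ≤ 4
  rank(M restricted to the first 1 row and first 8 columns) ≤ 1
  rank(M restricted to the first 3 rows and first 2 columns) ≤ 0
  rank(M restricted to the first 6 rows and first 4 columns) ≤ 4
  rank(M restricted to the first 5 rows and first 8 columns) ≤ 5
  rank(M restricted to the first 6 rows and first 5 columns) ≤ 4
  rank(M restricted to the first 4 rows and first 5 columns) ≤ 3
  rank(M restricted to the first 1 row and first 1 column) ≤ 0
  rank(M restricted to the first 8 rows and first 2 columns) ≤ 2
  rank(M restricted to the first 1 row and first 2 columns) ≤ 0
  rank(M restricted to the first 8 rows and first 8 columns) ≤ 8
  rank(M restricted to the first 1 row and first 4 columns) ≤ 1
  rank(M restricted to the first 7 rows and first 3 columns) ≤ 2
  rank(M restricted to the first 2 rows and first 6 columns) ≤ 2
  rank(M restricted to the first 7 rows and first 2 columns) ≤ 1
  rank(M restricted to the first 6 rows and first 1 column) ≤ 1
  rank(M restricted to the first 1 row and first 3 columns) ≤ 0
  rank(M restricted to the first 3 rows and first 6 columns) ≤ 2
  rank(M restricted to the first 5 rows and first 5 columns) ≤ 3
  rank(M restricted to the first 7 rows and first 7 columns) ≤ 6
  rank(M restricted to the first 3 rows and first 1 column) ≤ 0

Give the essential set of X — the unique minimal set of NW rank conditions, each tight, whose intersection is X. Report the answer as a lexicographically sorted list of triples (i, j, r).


Recovering R(i,j) via the rank-extension bound from the 23 conditions:

  R[1]: 0 | 0 | 0 | 1 | 1 | 1 | 1 | 1
  R[2]: 0 | 0 | 1 | 2 | 2 | 2 | 2 | 2
  R[3]: 0 | 0 | 1 | 2 | 2 | 2 | 3 | 3
  R[4]: 1 | 1 | 2 | 3 | 3 | 3 | 4 | 4
  R[5]: 1 | 1 | 2 | 3 | 3 | 4 | 5 | 5
  R[6]: 1 | 1 | 2 | 3 | 4 | 5 | 6 | 6
  R[7]: 1 | 1 | 2 | 3 | 4 | 5 | 6 | 7
  R[8]: 1 | 2 | 3 | 4 | 5 | 6 | 7 | 8

giving w = (4, 3, 7, 1, 6, 5, 8, 2) via Δ²R.

Fulton essential set (5 of the 13 Rothe cells):

[(1, 3, 0), (3, 2, 0), (3, 6, 2), (5, 5, 3), (7, 2, 1)]


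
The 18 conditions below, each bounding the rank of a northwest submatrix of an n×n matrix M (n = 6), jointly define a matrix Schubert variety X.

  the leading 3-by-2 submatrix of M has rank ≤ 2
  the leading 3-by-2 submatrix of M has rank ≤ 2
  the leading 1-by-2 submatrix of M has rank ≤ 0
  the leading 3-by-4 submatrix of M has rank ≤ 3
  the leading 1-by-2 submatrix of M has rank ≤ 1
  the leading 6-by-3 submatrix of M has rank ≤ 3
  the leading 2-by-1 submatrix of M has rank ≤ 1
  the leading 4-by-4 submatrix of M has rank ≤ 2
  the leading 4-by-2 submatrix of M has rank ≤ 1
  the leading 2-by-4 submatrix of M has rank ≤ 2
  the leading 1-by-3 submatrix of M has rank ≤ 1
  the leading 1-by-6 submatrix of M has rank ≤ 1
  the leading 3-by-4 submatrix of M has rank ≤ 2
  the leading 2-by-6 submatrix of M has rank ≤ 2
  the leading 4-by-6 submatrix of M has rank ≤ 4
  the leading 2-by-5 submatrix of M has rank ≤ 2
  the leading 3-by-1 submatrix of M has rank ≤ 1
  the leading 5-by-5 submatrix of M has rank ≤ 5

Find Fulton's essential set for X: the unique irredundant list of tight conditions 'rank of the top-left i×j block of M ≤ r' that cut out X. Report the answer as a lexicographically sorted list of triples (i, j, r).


Recovering R(i,j) via the rank-extension bound from the 18 conditions:

  R[1]: 0, 0, 1, 1, 1, 1
  R[2]: 1, 1, 2, 2, 2, 2
  R[3]: 1, 1, 2, 2, 3, 3
  R[4]: 1, 1, 2, 2, 3, 4
  R[5]: 1, 2, 3, 3, 4, 5
  R[6]: 1, 2, 3, 4, 5, 6

the unique w with this rank table is (3, 1, 5, 6, 2, 4).

Fulton essential set (3 of the 6 Rothe cells):

[(1, 2, 0), (4, 2, 1), (4, 4, 2)]


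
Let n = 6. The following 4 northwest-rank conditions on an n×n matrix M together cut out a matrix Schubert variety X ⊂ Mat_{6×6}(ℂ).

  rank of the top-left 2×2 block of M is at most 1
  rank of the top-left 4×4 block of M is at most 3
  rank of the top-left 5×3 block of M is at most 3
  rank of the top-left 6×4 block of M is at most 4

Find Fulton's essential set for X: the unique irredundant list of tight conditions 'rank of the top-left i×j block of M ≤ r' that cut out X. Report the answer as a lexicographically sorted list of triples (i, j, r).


Reconstructing r_w from the 4 given conditions:

  i=1: 1 1 1 1 1 1
  i=2: 1 1 2 2 2 2
  i=3: 1 2 3 3 3 3
  i=4: 1 2 3 3 4 4
  i=5: 1 2 3 4 5 5
  i=6: 1 2 3 4 5 6

the unique w with this rank table is (1, 3, 2, 5, 4, 6).

Fulton essential set (2 of the 2 Rothe cells):

[(2, 2, 1), (4, 4, 3)]


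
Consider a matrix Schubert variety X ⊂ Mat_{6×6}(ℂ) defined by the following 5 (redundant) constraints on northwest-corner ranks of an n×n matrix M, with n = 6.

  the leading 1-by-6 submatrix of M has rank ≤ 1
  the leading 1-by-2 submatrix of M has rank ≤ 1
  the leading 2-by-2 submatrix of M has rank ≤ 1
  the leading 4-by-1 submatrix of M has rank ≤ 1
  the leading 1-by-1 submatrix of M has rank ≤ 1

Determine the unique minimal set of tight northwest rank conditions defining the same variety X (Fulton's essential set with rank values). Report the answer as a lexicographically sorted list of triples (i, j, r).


Computing R[i][j] = min implied NW-rank bound (n=6, 5 conditions):

  1 | 1 | 1 | 1 | 1 | 1
  1 | 1 | 2 | 2 | 2 | 2
  1 | 2 | 3 | 3 | 3 | 3
  1 | 2 | 3 | 4 | 4 | 4
  1 | 2 | 3 | 4 | 5 | 5
  1 | 2 | 3 | 4 | 5 | 6

second differences of R give the permutation w = (1, 3, 2, 4, 5, 6).

D(w) has 1 cell with 1 SE-corner; essential set:

[(2, 2, 1)]


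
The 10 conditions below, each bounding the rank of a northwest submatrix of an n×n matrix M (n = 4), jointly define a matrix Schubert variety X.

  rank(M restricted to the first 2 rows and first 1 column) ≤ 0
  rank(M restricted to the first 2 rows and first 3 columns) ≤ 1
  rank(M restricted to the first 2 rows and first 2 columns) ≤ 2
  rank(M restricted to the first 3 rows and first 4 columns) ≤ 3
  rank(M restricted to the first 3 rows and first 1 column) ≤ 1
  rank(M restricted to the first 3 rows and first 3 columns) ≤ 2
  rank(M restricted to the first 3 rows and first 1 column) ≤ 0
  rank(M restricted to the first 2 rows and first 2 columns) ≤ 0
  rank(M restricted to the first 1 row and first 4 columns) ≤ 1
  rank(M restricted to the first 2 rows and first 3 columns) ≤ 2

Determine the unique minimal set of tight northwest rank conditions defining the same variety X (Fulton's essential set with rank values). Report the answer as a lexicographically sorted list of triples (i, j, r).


Propagating the 10 rank bounds to every northwest block:

  i=1: 0, 0, 1, 1
  i=2: 0, 0, 1, 2
  i=3: 0, 1, 2, 3
  i=4: 1, 2, 3, 4

hence w(1..4) = (3, 4, 2, 1).

|D(w)|=5, |Ess(w)|=2:

[(2, 2, 0), (3, 1, 0)]


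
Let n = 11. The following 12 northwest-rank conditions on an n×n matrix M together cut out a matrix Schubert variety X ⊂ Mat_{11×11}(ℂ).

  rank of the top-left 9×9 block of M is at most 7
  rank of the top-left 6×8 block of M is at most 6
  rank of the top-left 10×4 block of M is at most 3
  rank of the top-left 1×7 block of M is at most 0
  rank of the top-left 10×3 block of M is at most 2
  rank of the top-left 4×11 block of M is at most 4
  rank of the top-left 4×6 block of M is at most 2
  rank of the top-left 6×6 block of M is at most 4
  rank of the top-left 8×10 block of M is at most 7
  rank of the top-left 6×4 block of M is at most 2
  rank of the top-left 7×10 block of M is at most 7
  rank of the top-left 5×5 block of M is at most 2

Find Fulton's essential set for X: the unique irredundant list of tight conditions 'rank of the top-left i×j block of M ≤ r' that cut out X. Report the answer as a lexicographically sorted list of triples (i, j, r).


Computing R[i][j] = min implied NW-rank bound (n=11, 12 conditions):

  R[1]: 0 0 0 0 0 0 0 1 1 1 1
  R[2]: 1 1 1 1 1 1 1 2 2 2 2
  R[3]: 1 2 2 2 2 2 2 3 3 3 3
  R[4]: 1 2 2 2 2 2 3 4 4 4 4
  R[5]: 1 2 2 2 2 3 4 5 5 5 5
  R[6]: 1 2 2 2 3 4 5 6 6 6 6
  R[7]: 1 2 2 3 4 5 6 7 7 7 7
  R[8]: 1 2 2 3 4 5 6 7 7 7 8
  R[9]: 1 2 2 3 4 5 6 7 7 8 9
  R[10]: 1 2 2 3 4 5 6 7 8 9 10
  R[11]: 1 2 3 4 5 6 7 8 9 10 11

second differences of R give the permutation w = (8, 1, 2, 7, 6, 5, 4, 11, 10, 9, 3).

Fulton essential set (7 of the 23 Rothe cells):

[(1, 7, 0), (4, 6, 2), (5, 5, 2), (6, 4, 2), (8, 10, 7), (9, 9, 7), (10, 3, 2)]


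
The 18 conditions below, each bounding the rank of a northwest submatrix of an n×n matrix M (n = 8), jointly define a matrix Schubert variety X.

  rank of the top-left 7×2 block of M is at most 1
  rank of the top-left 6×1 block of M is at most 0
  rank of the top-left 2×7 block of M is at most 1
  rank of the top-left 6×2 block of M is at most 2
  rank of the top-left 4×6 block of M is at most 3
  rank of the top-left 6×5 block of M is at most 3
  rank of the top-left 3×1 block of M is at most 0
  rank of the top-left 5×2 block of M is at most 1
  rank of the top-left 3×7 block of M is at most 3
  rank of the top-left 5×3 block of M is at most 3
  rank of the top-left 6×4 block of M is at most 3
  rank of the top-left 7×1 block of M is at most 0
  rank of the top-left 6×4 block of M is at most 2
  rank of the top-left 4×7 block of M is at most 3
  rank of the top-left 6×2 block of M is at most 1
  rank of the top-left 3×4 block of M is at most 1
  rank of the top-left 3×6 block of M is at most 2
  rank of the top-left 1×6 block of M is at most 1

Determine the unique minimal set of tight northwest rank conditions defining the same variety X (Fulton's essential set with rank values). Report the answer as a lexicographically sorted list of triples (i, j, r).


Recovering R(i,j) via the rank-extension bound from the 18 conditions:

  0  1  1  1  1  1  1  1
  0  1  1  1  1  1  1  2
  0  1  1  1  2  2  2  3
  0  1  2  2  3  3  3  4
  0  1  2  2  3  4  4  5
  0  1  2  2  3  4  5  6
  0  1  2  3  4  5  6  7
  1  2  3  4  5  6  7  8

giving w = (2, 8, 5, 3, 6, 7, 4, 1) via Δ²R.

ℓ(w)=16; the 4 essential cells (i,j,r):

[(2, 7, 1), (3, 4, 1), (6, 4, 2), (7, 1, 0)]


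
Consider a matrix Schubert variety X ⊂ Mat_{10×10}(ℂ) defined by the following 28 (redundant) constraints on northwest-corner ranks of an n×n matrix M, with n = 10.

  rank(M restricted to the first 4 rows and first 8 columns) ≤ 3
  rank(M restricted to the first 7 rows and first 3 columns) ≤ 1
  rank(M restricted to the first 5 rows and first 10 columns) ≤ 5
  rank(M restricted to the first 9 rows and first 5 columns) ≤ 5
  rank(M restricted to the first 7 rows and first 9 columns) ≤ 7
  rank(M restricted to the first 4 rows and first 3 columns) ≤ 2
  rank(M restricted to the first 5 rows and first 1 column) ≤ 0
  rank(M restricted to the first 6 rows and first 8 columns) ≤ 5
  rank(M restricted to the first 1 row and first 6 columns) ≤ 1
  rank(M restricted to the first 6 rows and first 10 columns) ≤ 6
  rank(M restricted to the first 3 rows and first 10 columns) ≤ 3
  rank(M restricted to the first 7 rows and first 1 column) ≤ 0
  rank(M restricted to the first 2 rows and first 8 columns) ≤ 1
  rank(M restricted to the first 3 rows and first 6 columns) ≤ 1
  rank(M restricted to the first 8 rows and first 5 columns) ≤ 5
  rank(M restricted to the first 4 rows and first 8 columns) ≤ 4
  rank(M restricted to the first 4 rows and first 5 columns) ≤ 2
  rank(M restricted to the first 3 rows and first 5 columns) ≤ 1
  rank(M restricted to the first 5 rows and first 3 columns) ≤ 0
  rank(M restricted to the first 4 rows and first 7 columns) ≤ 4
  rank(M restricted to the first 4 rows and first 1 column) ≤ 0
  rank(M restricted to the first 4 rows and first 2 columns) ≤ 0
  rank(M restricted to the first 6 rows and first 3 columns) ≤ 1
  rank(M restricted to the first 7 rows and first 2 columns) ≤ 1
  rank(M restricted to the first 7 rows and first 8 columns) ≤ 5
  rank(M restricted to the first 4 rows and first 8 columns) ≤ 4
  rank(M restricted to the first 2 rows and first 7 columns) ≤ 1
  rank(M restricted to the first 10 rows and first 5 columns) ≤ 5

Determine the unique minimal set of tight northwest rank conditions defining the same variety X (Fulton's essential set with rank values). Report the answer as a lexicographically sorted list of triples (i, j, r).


Reconstructing r_w from the 28 given conditions:

  0, 0, 0, 1, 1, 1, 1, 1, 1, 1
  0, 0, 0, 1, 1, 1, 1, 1, 2, 2
  0, 0, 0, 1, 1, 1, 2, 2, 3, 3
  0, 0, 0, 1, 2, 2, 3, 3, 4, 4
  0, 0, 0, 1, 2, 3, 4, 4, 5, 5
  0, 1, 1, 2, 3, 4, 5, 5, 6, 6
  0, 1, 1, 2, 3, 4, 5, 5, 6, 7
  1, 2, 2, 3, 4, 5, 6, 6, 7, 8
  1, 2, 3, 4, 5, 6, 7, 7, 8, 9
  1, 2, 3, 4, 5, 6, 7, 8, 9, 10

the unique w with this rank table is (4, 9, 7, 5, 6, 2, 10, 1, 3, 8).

Rothe diagram D(w) (25 cells), 6 SE-corners (essential conditions):

[(2, 8, 1), (3, 6, 1), (5, 3, 0), (7, 1, 0), (7, 3, 1), (7, 8, 5)]


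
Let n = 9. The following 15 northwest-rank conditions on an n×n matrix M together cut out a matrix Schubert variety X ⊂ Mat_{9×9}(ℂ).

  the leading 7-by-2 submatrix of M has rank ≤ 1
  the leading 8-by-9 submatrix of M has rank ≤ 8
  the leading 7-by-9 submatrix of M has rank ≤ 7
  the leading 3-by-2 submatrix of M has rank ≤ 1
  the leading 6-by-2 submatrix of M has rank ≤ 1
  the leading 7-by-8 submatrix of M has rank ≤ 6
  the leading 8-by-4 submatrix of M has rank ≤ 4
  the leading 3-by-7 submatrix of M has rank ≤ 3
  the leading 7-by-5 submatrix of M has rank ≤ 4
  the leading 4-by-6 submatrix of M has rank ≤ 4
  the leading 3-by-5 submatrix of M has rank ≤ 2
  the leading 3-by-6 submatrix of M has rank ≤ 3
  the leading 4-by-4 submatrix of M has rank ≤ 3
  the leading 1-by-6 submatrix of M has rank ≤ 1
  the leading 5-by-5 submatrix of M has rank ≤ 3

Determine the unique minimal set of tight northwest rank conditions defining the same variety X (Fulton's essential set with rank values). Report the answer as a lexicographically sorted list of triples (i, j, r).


Recovering R(i,j) via the rank-extension bound from the 15 conditions:

  row 1: 1 | 1 | 1 | 1 | 1 | 1 | 1 | 1 | 1
  row 2: 1 | 1 | 2 | 2 | 2 | 2 | 2 | 2 | 2
  row 3: 1 | 1 | 2 | 2 | 2 | 3 | 3 | 3 | 3
  row 4: 1 | 1 | 2 | 3 | 3 | 4 | 4 | 4 | 4
  row 5: 1 | 1 | 2 | 3 | 3 | 4 | 5 | 5 | 5
  row 6: 1 | 1 | 2 | 3 | 4 | 5 | 6 | 6 | 6
  row 7: 1 | 1 | 2 | 3 | 4 | 5 | 6 | 6 | 7
  row 8: 1 | 2 | 3 | 4 | 5 | 6 | 7 | 7 | 8
  row 9: 1 | 2 | 3 | 4 | 5 | 6 | 7 | 8 | 9

the unique w with this rank table is (1, 3, 6, 4, 7, 5, 9, 2, 8).

Rothe diagram D(w) (10 cells), 4 SE-corners (essential conditions):

[(3, 5, 2), (5, 5, 3), (7, 2, 1), (7, 8, 6)]


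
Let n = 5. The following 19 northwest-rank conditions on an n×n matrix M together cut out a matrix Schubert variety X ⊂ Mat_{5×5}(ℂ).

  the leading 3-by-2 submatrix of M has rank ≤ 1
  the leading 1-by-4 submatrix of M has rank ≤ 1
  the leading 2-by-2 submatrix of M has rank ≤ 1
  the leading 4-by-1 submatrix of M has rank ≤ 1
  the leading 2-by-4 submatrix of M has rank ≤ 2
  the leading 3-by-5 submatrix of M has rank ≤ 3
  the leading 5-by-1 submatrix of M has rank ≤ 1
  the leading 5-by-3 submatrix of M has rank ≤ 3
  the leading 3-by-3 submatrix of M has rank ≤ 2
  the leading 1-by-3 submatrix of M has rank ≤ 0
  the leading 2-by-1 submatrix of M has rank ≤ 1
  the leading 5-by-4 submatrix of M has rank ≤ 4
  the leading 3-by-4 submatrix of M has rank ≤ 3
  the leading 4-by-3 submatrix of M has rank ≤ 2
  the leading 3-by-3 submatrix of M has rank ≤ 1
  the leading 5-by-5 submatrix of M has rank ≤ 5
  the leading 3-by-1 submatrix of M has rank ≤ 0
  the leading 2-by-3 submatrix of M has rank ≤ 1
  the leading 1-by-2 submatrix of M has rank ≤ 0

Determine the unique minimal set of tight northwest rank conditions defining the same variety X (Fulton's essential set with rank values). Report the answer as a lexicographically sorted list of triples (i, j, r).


Rank table r_w(5×5) implied by the 19 constraints:

  0 | 0 | 0 | 1 | 1
  0 | 1 | 1 | 2 | 2
  0 | 1 | 1 | 2 | 3
  1 | 2 | 2 | 3 | 4
  1 | 2 | 3 | 4 | 5

second differences of R give the permutation w = (4, 2, 5, 1, 3).

3 SE-corners of the 6-cell Rothe diagram give Ess(w):

[(1, 3, 0), (3, 1, 0), (3, 3, 1)]
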